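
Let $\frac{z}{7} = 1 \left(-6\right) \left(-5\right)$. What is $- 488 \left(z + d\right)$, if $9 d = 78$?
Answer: $- \frac{320128}{3} \approx -1.0671 \cdot 10^{5}$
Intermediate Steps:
$d = \frac{26}{3}$ ($d = \frac{1}{9} \cdot 78 = \frac{26}{3} \approx 8.6667$)
$z = 210$ ($z = 7 \cdot 1 \left(-6\right) \left(-5\right) = 7 \left(\left(-6\right) \left(-5\right)\right) = 7 \cdot 30 = 210$)
$- 488 \left(z + d\right) = - 488 \left(210 + \frac{26}{3}\right) = \left(-488\right) \frac{656}{3} = - \frac{320128}{3}$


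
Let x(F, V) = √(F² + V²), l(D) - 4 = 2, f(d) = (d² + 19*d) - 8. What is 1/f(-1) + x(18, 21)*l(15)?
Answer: -1/26 + 18*√85 ≈ 165.91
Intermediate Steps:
f(d) = -8 + d² + 19*d
l(D) = 6 (l(D) = 4 + 2 = 6)
1/f(-1) + x(18, 21)*l(15) = 1/(-8 + (-1)² + 19*(-1)) + √(18² + 21²)*6 = 1/(-8 + 1 - 19) + √(324 + 441)*6 = 1/(-26) + √765*6 = -1/26 + (3*√85)*6 = -1/26 + 18*√85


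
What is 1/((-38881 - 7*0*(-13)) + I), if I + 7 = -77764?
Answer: -1/116652 ≈ -8.5725e-6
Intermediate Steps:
I = -77771 (I = -7 - 77764 = -77771)
1/((-38881 - 7*0*(-13)) + I) = 1/((-38881 - 7*0*(-13)) - 77771) = 1/((-38881 + 0*(-13)) - 77771) = 1/((-38881 + 0) - 77771) = 1/(-38881 - 77771) = 1/(-116652) = -1/116652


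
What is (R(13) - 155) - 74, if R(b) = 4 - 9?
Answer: -234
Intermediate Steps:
R(b) = -5
(R(13) - 155) - 74 = (-5 - 155) - 74 = -160 - 74 = -234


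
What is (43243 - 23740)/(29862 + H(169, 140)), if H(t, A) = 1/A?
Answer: 2730420/4180681 ≈ 0.65310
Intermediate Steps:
(43243 - 23740)/(29862 + H(169, 140)) = (43243 - 23740)/(29862 + 1/140) = 19503/(29862 + 1/140) = 19503/(4180681/140) = 19503*(140/4180681) = 2730420/4180681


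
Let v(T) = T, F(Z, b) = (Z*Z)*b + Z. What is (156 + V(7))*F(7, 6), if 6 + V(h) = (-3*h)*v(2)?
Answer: 32508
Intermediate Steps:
F(Z, b) = Z + b*Z² (F(Z, b) = Z²*b + Z = b*Z² + Z = Z + b*Z²)
V(h) = -6 - 6*h (V(h) = -6 - 3*h*2 = -6 - 6*h)
(156 + V(7))*F(7, 6) = (156 + (-6 - 6*7))*(7*(1 + 7*6)) = (156 + (-6 - 42))*(7*(1 + 42)) = (156 - 48)*(7*43) = 108*301 = 32508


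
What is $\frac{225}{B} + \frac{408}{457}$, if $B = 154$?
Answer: $\frac{165657}{70378} \approx 2.3538$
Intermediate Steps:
$\frac{225}{B} + \frac{408}{457} = \frac{225}{154} + \frac{408}{457} = \frac{165657}{70378}$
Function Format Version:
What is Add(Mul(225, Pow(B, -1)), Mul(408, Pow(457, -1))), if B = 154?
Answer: Rational(165657, 70378) ≈ 2.3538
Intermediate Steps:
Add(Mul(225, Pow(B, -1)), Mul(408, Pow(457, -1))) = Add(Mul(225, Pow(154, -1)), Mul(408, Pow(457, -1))) = Add(Mul(225, Rational(1, 154)), Mul(408, Rational(1, 457))) = Add(Rational(225, 154), Rational(408, 457)) = Rational(165657, 70378)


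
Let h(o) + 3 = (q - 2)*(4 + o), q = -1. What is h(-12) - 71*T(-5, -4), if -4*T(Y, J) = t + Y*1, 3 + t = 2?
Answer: -171/2 ≈ -85.500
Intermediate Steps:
t = -1 (t = -3 + 2 = -1)
T(Y, J) = 1/4 - Y/4 (T(Y, J) = -(-1 + Y*1)/4 = -(-1 + Y)/4 = 1/4 - Y/4)
h(o) = -15 - 3*o (h(o) = -3 + (-1 - 2)*(4 + o) = -3 - 3*(4 + o) = -3 + (-12 - 3*o) = -15 - 3*o)
h(-12) - 71*T(-5, -4) = (-15 - 3*(-12)) - 71*(1/4 - 1/4*(-5)) = (-15 + 36) - 71*(1/4 + 5/4) = 21 - 71*3/2 = 21 - 213/2 = -171/2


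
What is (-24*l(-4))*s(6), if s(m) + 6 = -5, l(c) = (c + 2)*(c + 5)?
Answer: -528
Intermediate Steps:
l(c) = (2 + c)*(5 + c)
s(m) = -11 (s(m) = -6 - 5 = -11)
(-24*l(-4))*s(6) = -24*(10 + (-4)² + 7*(-4))*(-11) = -24*(10 + 16 - 28)*(-11) = -24*(-2)*(-11) = 48*(-11) = -528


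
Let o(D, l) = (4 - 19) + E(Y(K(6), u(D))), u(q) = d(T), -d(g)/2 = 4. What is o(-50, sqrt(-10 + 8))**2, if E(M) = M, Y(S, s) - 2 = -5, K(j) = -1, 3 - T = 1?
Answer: 324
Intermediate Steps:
T = 2 (T = 3 - 1*1 = 3 - 1 = 2)
d(g) = -8 (d(g) = -2*4 = -8)
u(q) = -8
Y(S, s) = -3 (Y(S, s) = 2 - 5 = -3)
o(D, l) = -18 (o(D, l) = (4 - 19) - 3 = -15 - 3 = -18)
o(-50, sqrt(-10 + 8))**2 = (-18)**2 = 324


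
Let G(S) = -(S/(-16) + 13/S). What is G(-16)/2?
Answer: -3/32 ≈ -0.093750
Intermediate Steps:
G(S) = -13/S + S/16 (G(S) = -(S*(-1/16) + 13/S) = -(-S/16 + 13/S) = -(13/S - S/16) = -13/S + S/16)
G(-16)/2 = (-13/(-16) + (1/16)*(-16))/2 = (-13*(-1/16) - 1)*(½) = (13/16 - 1)*(½) = -3/16*½ = -3/32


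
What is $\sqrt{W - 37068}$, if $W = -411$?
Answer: $31 i \sqrt{39} \approx 193.59 i$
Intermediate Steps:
$\sqrt{W - 37068} = \sqrt{-411 - 37068} = \sqrt{-37479} = 31 i \sqrt{39}$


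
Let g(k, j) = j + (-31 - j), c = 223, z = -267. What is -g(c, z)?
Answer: 31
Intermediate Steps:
g(k, j) = -31
-g(c, z) = -1*(-31) = 31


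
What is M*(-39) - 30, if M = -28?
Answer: 1062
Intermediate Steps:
M*(-39) - 30 = -28*(-39) - 30 = 1092 - 30 = 1062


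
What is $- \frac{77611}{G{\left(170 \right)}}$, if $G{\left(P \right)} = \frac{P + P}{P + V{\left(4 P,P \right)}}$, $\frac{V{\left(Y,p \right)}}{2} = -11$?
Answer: $- \frac{2871607}{85} \approx -33784.0$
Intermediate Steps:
$V{\left(Y,p \right)} = -22$ ($V{\left(Y,p \right)} = 2 \left(-11\right) = -22$)
$G{\left(P \right)} = \frac{2 P}{-22 + P}$ ($G{\left(P \right)} = \frac{P + P}{P - 22} = \frac{2 P}{-22 + P}$)
$- \frac{77611}{G{\left(170 \right)}} = - \frac{77611}{2 \cdot 170 \frac{1}{-22 + 170}} = - \frac{77611}{2 \cdot 170 \cdot \frac{1}{148}} = - \frac{77611}{\frac{85}{37}} = \left(-77611\right) \frac{37}{85} = - \frac{2871607}{85}$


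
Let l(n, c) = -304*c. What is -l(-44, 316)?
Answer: 96064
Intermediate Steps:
-l(-44, 316) = -(-304)*316 = -1*(-96064) = 96064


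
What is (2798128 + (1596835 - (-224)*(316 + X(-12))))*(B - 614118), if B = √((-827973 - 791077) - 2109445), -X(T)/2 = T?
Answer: -2745797114514 + 4471123*I*√3728495 ≈ -2.7458e+12 + 8.6334e+9*I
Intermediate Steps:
X(T) = -2*T
B = I*√3728495 (B = √(-1619050 - 2109445) = √(-3728495) = I*√3728495 ≈ 1930.9*I)
(2798128 + (1596835 - (-224)*(316 + X(-12))))*(B - 614118) = (2798128 + (1596835 - (-224)*(316 - 2*(-12))))*(I*√3728495 - 614118) = (2798128 + (1596835 - (-224)*(316 + 24)))*(-614118 + I*√3728495) = (2798128 + (1596835 - (-224)*340))*(-614118 + I*√3728495) = (2798128 + (1596835 - 1*(-76160)))*(-614118 + I*√3728495) = (2798128 + (1596835 + 76160))*(-614118 + I*√3728495) = (2798128 + 1672995)*(-614118 + I*√3728495) = 4471123*(-614118 + I*√3728495) = -2745797114514 + 4471123*I*√3728495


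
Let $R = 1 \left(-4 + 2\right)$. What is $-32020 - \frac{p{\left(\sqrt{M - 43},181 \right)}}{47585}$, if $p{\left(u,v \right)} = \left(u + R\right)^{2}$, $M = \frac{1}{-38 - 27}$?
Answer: $- \frac{99038657964}{3093025} + \frac{8 i \sqrt{45435}}{3093025} \approx -32020.0 + 0.00055132 i$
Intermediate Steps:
$R = -2$ ($R = 1 \left(-2\right) = -2$)
$M = - \frac{1}{65}$ ($M = \frac{1}{-65} = - \frac{1}{65} \approx -0.015385$)
$p{\left(u,v \right)} = \left(-2 + u\right)^{2}$ ($p{\left(u,v \right)} = \left(u - 2\right)^{2} = \left(-2 + u\right)^{2}$)
$-32020 - \frac{p{\left(\sqrt{M - 43},181 \right)}}{47585} = -32020 - \frac{\left(-2 + \sqrt{- \frac{1}{65} - 43}\right)^{2}}{47585} = -32020 - \left(-2 + \sqrt{- \frac{2796}{65}}\right)^{2} \cdot \frac{1}{47585} = -32020 - \left(-2 + \frac{2 i \sqrt{45435}}{65}\right)^{2} \cdot \frac{1}{47585} = -32020 - \frac{\left(-2 + \frac{2 i \sqrt{45435}}{65}\right)^{2}}{47585}$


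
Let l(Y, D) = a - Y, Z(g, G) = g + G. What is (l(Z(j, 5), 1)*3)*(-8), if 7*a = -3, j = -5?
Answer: 72/7 ≈ 10.286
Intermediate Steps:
a = -3/7 (a = (⅐)*(-3) = -3/7 ≈ -0.42857)
Z(g, G) = G + g
l(Y, D) = -3/7 - Y
(l(Z(j, 5), 1)*3)*(-8) = ((-3/7 - (5 - 5))*3)*(-8) = ((-3/7 - 1*0)*3)*(-8) = ((-3/7 + 0)*3)*(-8) = -3/7*3*(-8) = -9/7*(-8) = 72/7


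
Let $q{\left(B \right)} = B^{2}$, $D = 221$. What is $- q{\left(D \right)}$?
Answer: $-48841$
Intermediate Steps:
$- q{\left(D \right)} = - 221^{2} = \left(-1\right) 48841 = -48841$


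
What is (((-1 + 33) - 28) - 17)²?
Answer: 169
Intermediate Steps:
(((-1 + 33) - 28) - 17)² = ((32 - 28) - 17)² = (4 - 17)² = (-13)² = 169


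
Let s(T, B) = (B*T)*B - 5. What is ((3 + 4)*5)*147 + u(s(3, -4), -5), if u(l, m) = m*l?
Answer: 4930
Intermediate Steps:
s(T, B) = -5 + T*B² (s(T, B) = T*B² - 5 = -5 + T*B²)
u(l, m) = l*m
((3 + 4)*5)*147 + u(s(3, -4), -5) = ((3 + 4)*5)*147 + (-5 + 3*(-4)²)*(-5) = (7*5)*147 + (-5 + 3*16)*(-5) = 35*147 + (-5 + 48)*(-5) = 5145 + 43*(-5) = 5145 - 215 = 4930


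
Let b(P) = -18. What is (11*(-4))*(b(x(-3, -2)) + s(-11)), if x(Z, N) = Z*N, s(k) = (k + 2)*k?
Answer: -3564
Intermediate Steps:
s(k) = k*(2 + k) (s(k) = (2 + k)*k = k*(2 + k))
x(Z, N) = N*Z
(11*(-4))*(b(x(-3, -2)) + s(-11)) = (11*(-4))*(-18 - 11*(2 - 11)) = -44*(-18 - 11*(-9)) = -44*(-18 + 99) = -44*81 = -3564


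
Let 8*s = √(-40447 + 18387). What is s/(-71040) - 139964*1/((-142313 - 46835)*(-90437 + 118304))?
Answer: 34991/1317746829 - I*√5515/284160 ≈ 2.6554e-5 - 0.00026134*I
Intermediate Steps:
s = I*√5515/4 (s = √(-40447 + 18387)/8 = √(-22060)/8 = (2*I*√5515)/8 = I*√5515/4 ≈ 18.566*I)
s/(-71040) - 139964*1/((-142313 - 46835)*(-90437 + 118304)) = (I*√5515/4)/(-71040) - 139964*1/((-142313 - 46835)*(-90437 + 118304)) = (I*√5515/4)*(-1/71040) - 139964/(27867*(-189148)) = -I*√5515/284160 - 139964/(-5270987316) = -I*√5515/284160 - 139964*(-1/5270987316) = -I*√5515/284160 + 34991/1317746829 = 34991/1317746829 - I*√5515/284160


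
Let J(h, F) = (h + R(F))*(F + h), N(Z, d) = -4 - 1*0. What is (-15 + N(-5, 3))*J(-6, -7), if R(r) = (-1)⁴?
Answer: -1235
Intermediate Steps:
N(Z, d) = -4 (N(Z, d) = -4 + 0 = -4)
R(r) = 1
J(h, F) = (1 + h)*(F + h) (J(h, F) = (h + 1)*(F + h) = (1 + h)*(F + h))
(-15 + N(-5, 3))*J(-6, -7) = (-15 - 4)*(-7 - 6 + (-6)² - 7*(-6)) = -19*(-7 - 6 + 36 + 42) = -19*65 = -1235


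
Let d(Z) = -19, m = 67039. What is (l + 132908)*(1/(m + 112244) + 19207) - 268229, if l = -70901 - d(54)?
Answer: 213537733887325/179283 ≈ 1.1911e+9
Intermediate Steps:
l = -70882 (l = -70901 - 1*(-19) = -70901 + 19 = -70882)
(l + 132908)*(1/(m + 112244) + 19207) - 268229 = (-70882 + 132908)*(1/(67039 + 112244) + 19207) - 268229 = 62026*(1/179283 + 19207) - 268229 = 62026*(3443488582/179283) - 268229 = 213585822787132/179283 - 268229 = 213537733887325/179283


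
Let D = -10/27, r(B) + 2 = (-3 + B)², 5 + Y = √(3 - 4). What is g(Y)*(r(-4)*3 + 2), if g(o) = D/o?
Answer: 275/27 + 55*I/27 ≈ 10.185 + 2.037*I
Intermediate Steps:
Y = -5 + I (Y = -5 + √(3 - 4) = -5 + √(-1) = -5 + I ≈ -5.0 + 1.0*I)
r(B) = -2 + (-3 + B)²
D = -10/27 (D = -10*1/27 = -10/27 ≈ -0.37037)
g(o) = -10/(27*o)
g(Y)*(r(-4)*3 + 2) = (-10*(-5 - I)/26/27)*((-2 + (-3 - 4)²)*3 + 2) = (-5*(-5 - I)/351)*((-2 + (-7)²)*3 + 2) = (-5*(-5 - I)/351)*((-2 + 49)*3 + 2) = (-5*(-5 - I)/351)*(47*3 + 2) = (-5*(-5 - I)/351)*(141 + 2) = -5*(-5 - I)/351*143 = -55*(-5 - I)/27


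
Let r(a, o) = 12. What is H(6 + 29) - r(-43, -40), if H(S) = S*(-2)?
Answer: -82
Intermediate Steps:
H(S) = -2*S
H(6 + 29) - r(-43, -40) = -2*(6 + 29) - 1*12 = -2*35 - 12 = -70 - 12 = -82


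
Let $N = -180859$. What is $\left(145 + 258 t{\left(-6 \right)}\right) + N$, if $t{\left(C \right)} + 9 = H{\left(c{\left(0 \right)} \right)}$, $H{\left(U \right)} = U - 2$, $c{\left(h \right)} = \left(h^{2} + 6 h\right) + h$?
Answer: $-183552$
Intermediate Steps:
$c{\left(h \right)} = h^{2} + 7 h$
$H{\left(U \right)} = -2 + U$
$t{\left(C \right)} = -11$ ($t{\left(C \right)} = -9 - \left(2 + 0 \left(7 + 0\right)\right) = -9 + \left(-2 + 0 \cdot 7\right) = -9 + \left(-2 + 0\right) = -9 - 2 = -11$)
$\left(145 + 258 t{\left(-6 \right)}\right) + N = \left(145 + 258 \left(-11\right)\right) - 180859 = \left(145 - 2838\right) - 180859 = -2693 - 180859 = -183552$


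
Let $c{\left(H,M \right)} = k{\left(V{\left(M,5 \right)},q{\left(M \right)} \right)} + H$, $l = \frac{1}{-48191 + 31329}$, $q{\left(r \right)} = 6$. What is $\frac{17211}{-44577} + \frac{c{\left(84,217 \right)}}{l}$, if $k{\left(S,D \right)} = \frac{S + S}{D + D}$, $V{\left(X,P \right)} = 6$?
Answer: $- \frac{21296964667}{14859} \approx -1.4333 \cdot 10^{6}$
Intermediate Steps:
$k{\left(S,D \right)} = \frac{S}{D}$ ($k{\left(S,D \right)} = \frac{2 S}{2 D} = 2 S \frac{1}{2 D} = \frac{S}{D}$)
$l = - \frac{1}{16862}$ ($l = \frac{1}{-16862} = - \frac{1}{16862} \approx -5.9305 \cdot 10^{-5}$)
$c{\left(H,M \right)} = 1 + H$ ($c{\left(H,M \right)} = \frac{6}{6} + H = 6 \cdot \frac{1}{6} + H = 1 + H$)
$\frac{17211}{-44577} + \frac{c{\left(84,217 \right)}}{l} = \frac{17211}{-44577} + \frac{1 + 84}{- \frac{1}{16862}} = 17211 \left(- \frac{1}{44577}\right) + 85 \left(-16862\right) = - \frac{5737}{14859} - 1433270 = - \frac{21296964667}{14859}$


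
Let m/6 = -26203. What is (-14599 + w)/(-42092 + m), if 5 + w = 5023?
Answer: 9581/199310 ≈ 0.048071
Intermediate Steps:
m = -157218 (m = 6*(-26203) = -157218)
w = 5018 (w = -5 + 5023 = 5018)
(-14599 + w)/(-42092 + m) = (-14599 + 5018)/(-42092 - 157218) = -9581/(-199310) = -9581*(-1/199310) = 9581/199310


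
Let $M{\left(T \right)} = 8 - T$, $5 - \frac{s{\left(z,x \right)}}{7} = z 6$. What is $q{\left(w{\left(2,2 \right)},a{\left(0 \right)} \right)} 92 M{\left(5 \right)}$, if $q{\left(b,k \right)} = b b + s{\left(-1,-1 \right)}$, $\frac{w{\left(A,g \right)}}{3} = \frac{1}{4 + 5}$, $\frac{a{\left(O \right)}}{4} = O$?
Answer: $\frac{63848}{3} \approx 21283.0$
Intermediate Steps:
$a{\left(O \right)} = 4 O$
$w{\left(A,g \right)} = \frac{1}{3}$ ($w{\left(A,g \right)} = \frac{3}{4 + 5} = \frac{3}{9} = 3 \cdot \frac{1}{9} = \frac{1}{3}$)
$s{\left(z,x \right)} = 35 - 42 z$ ($s{\left(z,x \right)} = 35 - 7 z 6 = 35 - 7 \cdot 6 z = 35 - 42 z$)
$q{\left(b,k \right)} = 77 + b^{2}$ ($q{\left(b,k \right)} = b b + \left(35 - -42\right) = b^{2} + \left(35 + 42\right) = b^{2} + 77 = 77 + b^{2}$)
$q{\left(w{\left(2,2 \right)},a{\left(0 \right)} \right)} 92 M{\left(5 \right)} = \left(77 + \left(\frac{1}{3}\right)^{2}\right) 92 \left(8 - 5\right) = \left(77 + \frac{1}{9}\right) 92 \left(8 - 5\right) = \frac{694}{9} \cdot 92 \cdot 3 = \frac{63848}{9} \cdot 3 = \frac{63848}{3}$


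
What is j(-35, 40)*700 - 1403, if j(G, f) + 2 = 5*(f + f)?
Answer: 277197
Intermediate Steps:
j(G, f) = -2 + 10*f (j(G, f) = -2 + 5*(f + f) = -2 + 5*(2*f) = -2 + 10*f)
j(-35, 40)*700 - 1403 = (-2 + 10*40)*700 - 1403 = (-2 + 400)*700 - 1403 = 398*700 - 1403 = 278600 - 1403 = 277197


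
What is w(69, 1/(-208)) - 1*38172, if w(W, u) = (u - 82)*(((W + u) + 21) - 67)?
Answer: -1733057039/43264 ≈ -40058.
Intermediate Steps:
w(W, u) = (-82 + u)*(-46 + W + u) (w(W, u) = (-82 + u)*((21 + W + u) - 67) = (-82 + u)*(-46 + W + u))
w(69, 1/(-208)) - 1*38172 = (3772 + (1/(-208))² - 128/(-208) - 82*69 + 69/(-208)) - 1*38172 = (3772 + (-1/208)² - 128*(-1/208) - 5658 + 69*(-1/208)) - 38172 = (3772 + 1/43264 + 8/13 - 5658 - 69/208) - 38172 = -81583631/43264 - 38172 = -1733057039/43264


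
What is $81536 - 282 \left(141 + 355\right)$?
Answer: $-58336$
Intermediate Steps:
$81536 - 282 \left(141 + 355\right) = 81536 - 139872 = -58336$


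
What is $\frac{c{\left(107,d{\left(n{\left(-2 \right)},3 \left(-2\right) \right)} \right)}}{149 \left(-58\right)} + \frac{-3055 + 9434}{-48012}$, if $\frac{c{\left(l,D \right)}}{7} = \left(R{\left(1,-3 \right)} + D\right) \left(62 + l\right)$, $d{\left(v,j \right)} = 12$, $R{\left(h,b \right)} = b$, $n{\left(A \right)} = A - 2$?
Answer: $- \frac{283155541}{207459852} \approx -1.3649$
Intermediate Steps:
$n{\left(A \right)} = -2 + A$
$c{\left(l,D \right)} = 7 \left(-3 + D\right) \left(62 + l\right)$
$\frac{c{\left(107,d{\left(n{\left(-2 \right)},3 \left(-2\right) \right)} \right)}}{149 \left(-58\right)} + \frac{-3055 + 9434}{-48012} = \frac{-1302 - 2247 + 434 \cdot 12 + 7 \cdot 12 \cdot 107}{149 \left(-58\right)} + \frac{-3055 + 9434}{-48012} = \frac{-1302 - 2247 + 5208 + 8988}{-8642} + 6379 \left(- \frac{1}{48012}\right) = 10647 \left(- \frac{1}{8642}\right) - \frac{6379}{48012} = - \frac{10647}{8642} - \frac{6379}{48012} = - \frac{283155541}{207459852}$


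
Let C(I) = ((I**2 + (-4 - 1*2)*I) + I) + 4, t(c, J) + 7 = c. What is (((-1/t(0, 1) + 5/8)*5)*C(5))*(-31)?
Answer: -6665/14 ≈ -476.07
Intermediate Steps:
t(c, J) = -7 + c
C(I) = 4 + I**2 - 5*I (C(I) = ((I**2 + (-4 - 2)*I) + I) + 4 = ((I**2 - 6*I) + I) + 4 = (I**2 - 5*I) + 4 = 4 + I**2 - 5*I)
(((-1/t(0, 1) + 5/8)*5)*C(5))*(-31) = (((-1/(-7 + 0) + 5/8)*5)*(4 + 5**2 - 5*5))*(-31) = (((-1/(-7) + 5*(1/8))*5)*(4 + 25 - 25))*(-31) = (((-1*(-1/7) + 5/8)*5)*4)*(-31) = (((1/7 + 5/8)*5)*4)*(-31) = (((43/56)*5)*4)*(-31) = ((215/56)*4)*(-31) = (215/14)*(-31) = -6665/14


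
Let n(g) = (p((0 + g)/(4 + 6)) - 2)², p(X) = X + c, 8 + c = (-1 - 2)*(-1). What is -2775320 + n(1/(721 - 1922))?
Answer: -400305366398959/144240100 ≈ -2.7753e+6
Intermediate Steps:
c = -5 (c = -8 + (-1 - 2)*(-1) = -8 - 3*(-1) = -8 + 3 = -5)
p(X) = -5 + X (p(X) = X - 5 = -5 + X)
n(g) = (-7 + g/10)² (n(g) = ((-5 + (0 + g)/(4 + 6)) - 2)² = ((-5 + g/10) - 2)² = (-7 + g/10)²)
-2775320 + n(1/(721 - 1922)) = -2775320 + (-70 + 1/(721 - 1922))²/100 = -2775320 + (-70 + 1/(-1201))²/100 = -2775320 + (-70 - 1/1201)²/100 = -2775320 + (-84071/1201)²/100 = -2775320 + (1/100)*(7067933041/1442401) = -2775320 + 7067933041/144240100 = -400305366398959/144240100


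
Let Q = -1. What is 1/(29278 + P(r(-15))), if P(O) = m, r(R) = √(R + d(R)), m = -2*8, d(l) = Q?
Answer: 1/29262 ≈ 3.4174e-5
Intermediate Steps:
d(l) = -1
m = -16
r(R) = √(-1 + R) (r(R) = √(R - 1) = √(-1 + R))
P(O) = -16
1/(29278 + P(r(-15))) = 1/(29278 - 16) = 1/29262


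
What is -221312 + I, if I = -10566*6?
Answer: -284708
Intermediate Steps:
I = -63396
-221312 + I = -221312 - 63396 = -284708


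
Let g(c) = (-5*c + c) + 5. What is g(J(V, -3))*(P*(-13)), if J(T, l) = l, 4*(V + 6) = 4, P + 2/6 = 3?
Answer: -1768/3 ≈ -589.33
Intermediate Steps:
P = 8/3 (P = -⅓ + 3 = 8/3 ≈ 2.6667)
V = -5 (V = -6 + (¼)*4 = -6 + 1 = -5)
g(c) = 5 - 4*c (g(c) = -4*c + 5 = 5 - 4*c)
g(J(V, -3))*(P*(-13)) = (5 - 4*(-3))*((8/3)*(-13)) = (5 + 12)*(-104/3) = 17*(-104/3) = -1768/3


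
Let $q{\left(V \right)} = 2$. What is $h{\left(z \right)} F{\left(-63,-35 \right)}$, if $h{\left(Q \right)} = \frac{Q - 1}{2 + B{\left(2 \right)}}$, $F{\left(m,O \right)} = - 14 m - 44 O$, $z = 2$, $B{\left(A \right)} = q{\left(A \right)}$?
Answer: $\frac{1211}{2} \approx 605.5$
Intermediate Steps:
$B{\left(A \right)} = 2$
$F{\left(m,O \right)} = - 44 O - 14 m$
$h{\left(Q \right)} = - \frac{1}{4} + \frac{Q}{4}$ ($h{\left(Q \right)} = \frac{Q - 1}{2 + 2} = \frac{-1 + Q}{4} = \left(-1 + Q\right) \frac{1}{4} = - \frac{1}{4} + \frac{Q}{4}$)
$h{\left(z \right)} F{\left(-63,-35 \right)} = \left(- \frac{1}{4} + \frac{1}{4} \cdot 2\right) \left(\left(-44\right) \left(-35\right) - -882\right) = \left(- \frac{1}{4} + \frac{1}{2}\right) \left(1540 + 882\right) = \frac{1}{4} \cdot 2422 = \frac{1211}{2}$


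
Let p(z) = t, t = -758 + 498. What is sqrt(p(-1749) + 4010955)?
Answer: sqrt(4010695) ≈ 2002.7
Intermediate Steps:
t = -260
p(z) = -260
sqrt(p(-1749) + 4010955) = sqrt(-260 + 4010955) = sqrt(4010695)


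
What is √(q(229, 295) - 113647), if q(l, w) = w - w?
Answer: I*√113647 ≈ 337.12*I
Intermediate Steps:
q(l, w) = 0
√(q(229, 295) - 113647) = √(0 - 113647) = √(-113647) = I*√113647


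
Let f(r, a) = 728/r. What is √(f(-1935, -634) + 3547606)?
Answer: √1475892629630/645 ≈ 1883.5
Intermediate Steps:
√(f(-1935, -634) + 3547606) = √(728/(-1935) + 3547606) = √(728*(-1/1935) + 3547606) = √(-728/1935 + 3547606) = √(6864616882/1935) = √1475892629630/645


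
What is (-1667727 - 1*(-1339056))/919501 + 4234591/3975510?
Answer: 235188710171/332316856410 ≈ 0.70772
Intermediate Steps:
(-1667727 - 1*(-1339056))/919501 + 4234591/3975510 = (-1667727 + 1339056)*(1/919501) + 4234591*(1/3975510) = -328671*1/919501 + 4234591/3975510 = -328671/919501 + 4234591/3975510 = 235188710171/332316856410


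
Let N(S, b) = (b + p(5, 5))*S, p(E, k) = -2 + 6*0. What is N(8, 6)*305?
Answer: 9760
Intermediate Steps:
p(E, k) = -2 (p(E, k) = -2 + 0 = -2)
N(S, b) = S*(-2 + b) (N(S, b) = (b - 2)*S = (-2 + b)*S = S*(-2 + b))
N(8, 6)*305 = (8*(-2 + 6))*305 = (8*4)*305 = 32*305 = 9760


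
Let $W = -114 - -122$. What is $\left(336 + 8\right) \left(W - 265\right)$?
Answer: $-88408$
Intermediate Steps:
$W = 8$ ($W = -114 + 122 = 8$)
$\left(336 + 8\right) \left(W - 265\right) = \left(336 + 8\right) \left(8 - 265\right) = 344 \left(-257\right) = -88408$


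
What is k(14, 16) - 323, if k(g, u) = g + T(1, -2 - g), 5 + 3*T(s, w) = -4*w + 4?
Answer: -288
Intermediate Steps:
T(s, w) = -⅓ - 4*w/3 (T(s, w) = -5/3 + (-4*w + 4)/3 = -5/3 + (4 - 4*w)/3 = -5/3 + (4/3 - 4*w/3) = -⅓ - 4*w/3)
k(g, u) = 7/3 + 7*g/3 (k(g, u) = g + (-⅓ - 4*(-2 - g)/3) = g + (-⅓ + (8/3 + 4*g/3)) = g + (7/3 + 4*g/3) = 7/3 + 7*g/3)
k(14, 16) - 323 = (7/3 + (7/3)*14) - 323 = (7/3 + 98/3) - 323 = 35 - 323 = -288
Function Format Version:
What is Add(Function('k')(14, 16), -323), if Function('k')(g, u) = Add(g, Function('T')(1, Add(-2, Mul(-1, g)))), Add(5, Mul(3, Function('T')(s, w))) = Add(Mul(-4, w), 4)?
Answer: -288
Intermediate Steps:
Function('T')(s, w) = Add(Rational(-1, 3), Mul(Rational(-4, 3), w)) (Function('T')(s, w) = Add(Rational(-5, 3), Mul(Rational(1, 3), Add(Mul(-4, w), 4))) = Add(Rational(-5, 3), Mul(Rational(1, 3), Add(4, Mul(-4, w)))) = Add(Rational(-5, 3), Add(Rational(4, 3), Mul(Rational(-4, 3), w))) = Add(Rational(-1, 3), Mul(Rational(-4, 3), w)))
Function('k')(g, u) = Add(Rational(7, 3), Mul(Rational(7, 3), g)) (Function('k')(g, u) = Add(g, Add(Rational(-1, 3), Mul(Rational(-4, 3), Add(-2, Mul(-1, g))))) = Add(g, Add(Rational(-1, 3), Add(Rational(8, 3), Mul(Rational(4, 3), g)))) = Add(g, Add(Rational(7, 3), Mul(Rational(4, 3), g))) = Add(Rational(7, 3), Mul(Rational(7, 3), g)))
Add(Function('k')(14, 16), -323) = Add(Add(Rational(7, 3), Mul(Rational(7, 3), 14)), -323) = Add(Add(Rational(7, 3), Rational(98, 3)), -323) = Add(35, -323) = -288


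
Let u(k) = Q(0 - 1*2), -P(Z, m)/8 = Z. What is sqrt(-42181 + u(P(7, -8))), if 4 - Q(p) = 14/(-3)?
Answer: I*sqrt(379551)/3 ≈ 205.36*I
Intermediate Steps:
P(Z, m) = -8*Z
Q(p) = 26/3 (Q(p) = 4 - 14/(-3) = 4 - 14*(-1)/3 = 4 - 1*(-14/3) = 4 + 14/3 = 26/3)
u(k) = 26/3
sqrt(-42181 + u(P(7, -8))) = sqrt(-42181 + 26/3) = sqrt(-126517/3) = I*sqrt(379551)/3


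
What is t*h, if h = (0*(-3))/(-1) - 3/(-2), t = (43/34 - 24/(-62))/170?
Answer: 5223/358360 ≈ 0.014575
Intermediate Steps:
t = 1741/179180 (t = (43*(1/34) - 24*(-1/62))*(1/170) = (43/34 + 12/31)*(1/170) = (1741/1054)*(1/170) = 1741/179180 ≈ 0.0097165)
h = 3/2 (h = 0*(-1) - 3*(-½) = 0 + 3/2 = 3/2 ≈ 1.5000)
t*h = (1741/179180)*(3/2) = 5223/358360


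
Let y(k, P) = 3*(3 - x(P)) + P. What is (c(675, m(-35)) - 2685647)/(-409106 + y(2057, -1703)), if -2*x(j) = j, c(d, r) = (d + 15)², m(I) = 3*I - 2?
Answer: 4419094/826709 ≈ 5.3454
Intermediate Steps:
m(I) = -2 + 3*I
c(d, r) = (15 + d)²
x(j) = -j/2
y(k, P) = 9 + 5*P/2 (y(k, P) = 3*(3 - (-1)*P/2) + P = 3*(3 + P/2) + P = (9 + 3*P/2) + P = 9 + 5*P/2)
(c(675, m(-35)) - 2685647)/(-409106 + y(2057, -1703)) = ((15 + 675)² - 2685647)/(-409106 + (9 + (5/2)*(-1703))) = (690² - 2685647)/(-409106 + (9 - 8515/2)) = (476100 - 2685647)/(-409106 - 8497/2) = -2209547/(-826709/2) = -2209547*(-2/826709) = 4419094/826709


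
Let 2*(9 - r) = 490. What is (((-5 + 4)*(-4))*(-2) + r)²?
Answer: 59536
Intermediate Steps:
r = -236 (r = 9 - ½*490 = 9 - 245 = -236)
(((-5 + 4)*(-4))*(-2) + r)² = (((-5 + 4)*(-4))*(-2) - 236)² = (-1*(-4)*(-2) - 236)² = (4*(-2) - 236)² = (-8 - 236)² = (-244)² = 59536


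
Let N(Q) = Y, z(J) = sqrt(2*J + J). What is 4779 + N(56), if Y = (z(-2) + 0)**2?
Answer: 4773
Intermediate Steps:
z(J) = sqrt(3)*sqrt(J) (z(J) = sqrt(3*J) = sqrt(3)*sqrt(J))
Y = -6 (Y = (sqrt(3)*sqrt(-2) + 0)**2 = (sqrt(3)*(I*sqrt(2)) + 0)**2 = (I*sqrt(6) + 0)**2 = (I*sqrt(6))**2 = -6)
N(Q) = -6
4779 + N(56) = 4779 - 6 = 4773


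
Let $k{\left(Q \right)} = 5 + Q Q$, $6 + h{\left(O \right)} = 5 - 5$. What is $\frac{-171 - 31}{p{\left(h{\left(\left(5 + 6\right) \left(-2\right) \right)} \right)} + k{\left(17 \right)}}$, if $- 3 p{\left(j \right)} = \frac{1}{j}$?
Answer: $- \frac{3636}{5293} \approx -0.68694$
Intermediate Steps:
$h{\left(O \right)} = -6$ ($h{\left(O \right)} = -6 + \left(5 - 5\right) = -6 + 0 = -6$)
$k{\left(Q \right)} = 5 + Q^{2}$
$p{\left(j \right)} = - \frac{1}{3 j}$
$\frac{-171 - 31}{p{\left(h{\left(\left(5 + 6\right) \left(-2\right) \right)} \right)} + k{\left(17 \right)}} = \frac{-171 - 31}{- \frac{1}{3 \left(-6\right)} + \left(5 + 17^{2}\right)} = - \frac{202}{\left(- \frac{1}{3}\right) \left(- \frac{1}{6}\right) + \left(5 + 289\right)} = - \frac{202}{\frac{1}{18} + 294} = - \frac{202}{\frac{5293}{18}} = \left(-202\right) \frac{18}{5293} = - \frac{3636}{5293}$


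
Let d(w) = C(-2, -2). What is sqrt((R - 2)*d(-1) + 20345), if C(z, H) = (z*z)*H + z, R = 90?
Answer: sqrt(19465) ≈ 139.52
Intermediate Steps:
C(z, H) = z + H*z**2 (C(z, H) = z**2*H + z = H*z**2 + z = z + H*z**2)
d(w) = -10 (d(w) = -2*(1 - 2*(-2)) = -2*(1 + 4) = -2*5 = -10)
sqrt((R - 2)*d(-1) + 20345) = sqrt((90 - 2)*(-10) + 20345) = sqrt(88*(-10) + 20345) = sqrt(-880 + 20345) = sqrt(19465)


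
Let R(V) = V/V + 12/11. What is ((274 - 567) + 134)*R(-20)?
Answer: -3657/11 ≈ -332.45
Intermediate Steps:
R(V) = 23/11 (R(V) = 1 + 12*(1/11) = 1 + 12/11 = 23/11)
((274 - 567) + 134)*R(-20) = ((274 - 567) + 134)*(23/11) = (-293 + 134)*(23/11) = -159*23/11 = -3657/11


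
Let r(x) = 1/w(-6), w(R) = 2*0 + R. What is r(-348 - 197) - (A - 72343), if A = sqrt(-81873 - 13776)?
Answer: 434057/6 - I*sqrt(95649) ≈ 72343.0 - 309.27*I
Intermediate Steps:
w(R) = R (w(R) = 0 + R = R)
r(x) = -1/6 (r(x) = 1/(-6) = -1/6)
A = I*sqrt(95649) (A = sqrt(-95649) = I*sqrt(95649) ≈ 309.27*I)
r(-348 - 197) - (A - 72343) = -1/6 - (I*sqrt(95649) - 72343) = -1/6 - (-72343 + I*sqrt(95649)) = -1/6 + (72343 - I*sqrt(95649)) = 434057/6 - I*sqrt(95649)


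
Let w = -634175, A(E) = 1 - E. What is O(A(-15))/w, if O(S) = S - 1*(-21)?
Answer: -37/634175 ≈ -5.8344e-5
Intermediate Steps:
O(S) = 21 + S (O(S) = S + 21 = 21 + S)
O(A(-15))/w = (21 + (1 - 1*(-15)))/(-634175) = (21 + (1 + 15))*(-1/634175) = (21 + 16)*(-1/634175) = 37*(-1/634175) = -37/634175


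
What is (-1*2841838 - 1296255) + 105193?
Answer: -4032900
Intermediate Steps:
(-1*2841838 - 1296255) + 105193 = (-2841838 - 1296255) + 105193 = -4138093 + 105193 = -4032900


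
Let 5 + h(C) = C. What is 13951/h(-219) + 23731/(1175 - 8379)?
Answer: -3779241/57632 ≈ -65.575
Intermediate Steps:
h(C) = -5 + C
13951/h(-219) + 23731/(1175 - 8379) = 13951/(-5 - 219) + 23731/(1175 - 8379) = 13951/(-224) + 23731/(-7204) = 13951*(-1/224) + 23731*(-1/7204) = -1993/32 - 23731/7204 = -3779241/57632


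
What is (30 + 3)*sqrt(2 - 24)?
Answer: 33*I*sqrt(22) ≈ 154.78*I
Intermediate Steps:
(30 + 3)*sqrt(2 - 24) = 33*sqrt(-22) = 33*(I*sqrt(22)) = 33*I*sqrt(22)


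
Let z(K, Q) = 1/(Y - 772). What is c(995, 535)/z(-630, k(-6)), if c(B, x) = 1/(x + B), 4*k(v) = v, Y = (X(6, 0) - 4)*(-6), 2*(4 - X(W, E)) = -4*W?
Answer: -422/765 ≈ -0.55163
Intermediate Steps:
X(W, E) = 4 + 2*W (X(W, E) = 4 - (-2)*W = 4 + 2*W)
Y = -72 (Y = ((4 + 2*6) - 4)*(-6) = ((4 + 12) - 4)*(-6) = (16 - 4)*(-6) = 12*(-6) = -72)
k(v) = v/4
z(K, Q) = -1/844 (z(K, Q) = 1/(-72 - 772) = 1/(-844) = -1/844)
c(B, x) = 1/(B + x)
c(995, 535)/z(-630, k(-6)) = 1/((995 + 535)*(-1/844)) = -844/1530 = (1/1530)*(-844) = -422/765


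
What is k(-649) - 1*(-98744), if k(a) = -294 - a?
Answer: 99099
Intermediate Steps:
k(-649) - 1*(-98744) = (-294 - 1*(-649)) - 1*(-98744) = (-294 + 649) + 98744 = 355 + 98744 = 99099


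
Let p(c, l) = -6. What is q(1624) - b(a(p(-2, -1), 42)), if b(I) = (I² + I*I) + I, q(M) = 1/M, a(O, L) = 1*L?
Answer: -5797679/1624 ≈ -3570.0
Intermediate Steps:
a(O, L) = L
b(I) = I + 2*I² (b(I) = (I² + I²) + I = 2*I² + I = I + 2*I²)
q(1624) - b(a(p(-2, -1), 42)) = 1/1624 - 42*(1 + 2*42) = 1/1624 - 42*(1 + 84) = 1/1624 - 42*85 = 1/1624 - 1*3570 = 1/1624 - 3570 = -5797679/1624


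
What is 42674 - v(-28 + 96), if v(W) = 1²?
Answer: 42673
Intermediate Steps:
v(W) = 1
42674 - v(-28 + 96) = 42674 - 1*1 = 42674 - 1 = 42673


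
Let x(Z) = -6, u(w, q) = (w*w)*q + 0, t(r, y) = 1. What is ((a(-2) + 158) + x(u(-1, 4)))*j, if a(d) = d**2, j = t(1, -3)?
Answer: 156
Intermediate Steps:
j = 1
u(w, q) = q*w**2 (u(w, q) = w**2*q + 0 = q*w**2 + 0 = q*w**2)
((a(-2) + 158) + x(u(-1, 4)))*j = (((-2)**2 + 158) - 6)*1 = ((4 + 158) - 6)*1 = (162 - 6)*1 = 156*1 = 156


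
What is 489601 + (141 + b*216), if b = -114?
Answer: 465118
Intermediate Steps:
489601 + (141 + b*216) = 489601 + (141 - 114*216) = 489601 + (141 - 24624) = 489601 - 24483 = 465118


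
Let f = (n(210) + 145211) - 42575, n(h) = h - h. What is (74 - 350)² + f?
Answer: 178812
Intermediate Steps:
n(h) = 0
f = 102636 (f = (0 + 145211) - 42575 = 145211 - 42575 = 102636)
(74 - 350)² + f = (74 - 350)² + 102636 = (-276)² + 102636 = 76176 + 102636 = 178812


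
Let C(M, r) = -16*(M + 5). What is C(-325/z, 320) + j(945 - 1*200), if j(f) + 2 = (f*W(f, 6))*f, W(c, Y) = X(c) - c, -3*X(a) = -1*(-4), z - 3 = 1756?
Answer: -2185911432139/5277 ≈ -4.1423e+8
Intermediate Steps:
z = 1759 (z = 3 + 1756 = 1759)
X(a) = -4/3 (X(a) = -(-1)*(-4)/3 = -⅓*4 = -4/3)
W(c, Y) = -4/3 - c
j(f) = -2 + f²*(-4/3 - f) (j(f) = -2 + (f*(-4/3 - f))*f = -2 + f²*(-4/3 - f))
C(M, r) = -80 - 16*M (C(M, r) = -16*(5 + M) = -80 - 16*M)
C(-325/z, 320) + j(945 - 1*200) = (-80 - (-5200)/1759) + (-2 + (945 - 1*200)²*(-4/3 - (945 - 1*200))) = (-80 - (-5200)/1759) + (-2 + (945 - 200)²*(-4/3 - (945 - 200))) = (-80 - 16*(-325/1759)) + (-2 + 745²*(-4/3 - 1*745)) = (-80 + 5200/1759) + (-2 + 555025*(-4/3 - 745)) = -135520/1759 + (-2 + 555025*(-2239/3)) = -135520/1759 + (-2 - 1242700975/3) = -135520/1759 - 1242700981/3 = -2185911432139/5277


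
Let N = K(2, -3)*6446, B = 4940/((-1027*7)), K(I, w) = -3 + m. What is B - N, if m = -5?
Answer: 28516724/553 ≈ 51567.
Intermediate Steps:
K(I, w) = -8 (K(I, w) = -3 - 5 = -8)
B = -380/553 (B = 4940/(-7189) = 4940*(-1/7189) = -380/553 ≈ -0.68716)
N = -51568 (N = -8*6446 = -51568)
B - N = -380/553 - 1*(-51568) = -380/553 + 51568 = 28516724/553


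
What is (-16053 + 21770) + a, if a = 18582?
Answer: 24299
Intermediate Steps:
(-16053 + 21770) + a = (-16053 + 21770) + 18582 = 5717 + 18582 = 24299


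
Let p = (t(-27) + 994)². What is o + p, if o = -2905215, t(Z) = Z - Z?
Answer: -1917179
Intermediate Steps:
t(Z) = 0
p = 988036 (p = (0 + 994)² = 994² = 988036)
o + p = -2905215 + 988036 = -1917179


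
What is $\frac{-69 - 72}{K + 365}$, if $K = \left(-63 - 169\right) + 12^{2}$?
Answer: $- \frac{141}{277} \approx -0.50903$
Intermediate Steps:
$K = -88$ ($K = -232 + 144 = -88$)
$\frac{-69 - 72}{K + 365} = \frac{-69 - 72}{-88 + 365} = - \frac{141}{277}$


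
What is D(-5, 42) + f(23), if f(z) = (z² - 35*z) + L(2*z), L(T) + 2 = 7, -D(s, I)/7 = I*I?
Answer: -12619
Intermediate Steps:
D(s, I) = -7*I² (D(s, I) = -7*I*I = -7*I²)
L(T) = 5 (L(T) = -2 + 7 = 5)
f(z) = 5 + z² - 35*z (f(z) = (z² - 35*z) + 5 = 5 + z² - 35*z)
D(-5, 42) + f(23) = -7*42² + (5 + 23² - 35*23) = -7*1764 + (5 + 529 - 805) = -12348 - 271 = -12619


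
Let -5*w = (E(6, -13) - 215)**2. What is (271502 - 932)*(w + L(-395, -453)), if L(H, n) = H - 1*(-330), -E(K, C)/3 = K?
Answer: -2955381996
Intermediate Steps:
E(K, C) = -3*K
L(H, n) = 330 + H (L(H, n) = H + 330 = 330 + H)
w = -54289/5 (w = -(-3*6 - 215)**2/5 = -(-18 - 215)**2/5 = -1/5*(-233)**2 = -1/5*54289 = -54289/5 ≈ -10858.)
(271502 - 932)*(w + L(-395, -453)) = (271502 - 932)*(-54289/5 + (330 - 395)) = 270570*(-54289/5 - 65) = 270570*(-54614/5) = -2955381996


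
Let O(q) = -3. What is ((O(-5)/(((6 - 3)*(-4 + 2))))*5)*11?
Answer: 55/2 ≈ 27.500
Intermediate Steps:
((O(-5)/(((6 - 3)*(-4 + 2))))*5)*11 = (-3*1/((-4 + 2)*(6 - 3))*5)*11 = (-3/(3*(-2))*5)*11 = (-3/(-6)*5)*11 = (-3*(-⅙)*5)*11 = ((½)*5)*11 = (5/2)*11 = 55/2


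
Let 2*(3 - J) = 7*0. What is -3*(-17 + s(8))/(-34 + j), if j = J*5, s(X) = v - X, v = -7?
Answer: -96/19 ≈ -5.0526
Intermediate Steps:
s(X) = -7 - X
J = 3 (J = 3 - 7*0/2 = 3 - ½*0 = 3 + 0 = 3)
j = 15 (j = 3*5 = 15)
-3*(-17 + s(8))/(-34 + j) = -3*(-17 + (-7 - 1*8))/(-34 + 15) = -3*(-17 + (-7 - 8))/(-19) = -3*(-17 - 15)*(-1)/19 = -(-96)*(-1)/19 = -3*32/19 = -96/19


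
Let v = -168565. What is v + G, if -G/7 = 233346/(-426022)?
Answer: -35905382504/213011 ≈ -1.6856e+5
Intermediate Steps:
G = 816711/213011 (G = -1633422/(-426022) = -1633422*(-1)/426022 = -7*(-116673/213011) = 816711/213011 ≈ 3.8341)
v + G = -168565 + 816711/213011 = -35905382504/213011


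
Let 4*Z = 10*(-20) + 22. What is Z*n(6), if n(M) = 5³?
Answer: -11125/2 ≈ -5562.5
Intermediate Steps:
Z = -89/2 (Z = (10*(-20) + 22)/4 = (-200 + 22)/4 = (¼)*(-178) = -89/2 ≈ -44.500)
n(M) = 125
Z*n(6) = -89/2*125 = -11125/2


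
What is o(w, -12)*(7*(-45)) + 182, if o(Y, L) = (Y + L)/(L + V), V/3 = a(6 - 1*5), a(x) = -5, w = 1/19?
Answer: 2429/57 ≈ 42.614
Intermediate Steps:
w = 1/19 ≈ 0.052632
V = -15 (V = 3*(-5) = -15)
o(Y, L) = (L + Y)/(-15 + L) (o(Y, L) = (Y + L)/(L - 15) = (L + Y)/(-15 + L))
o(w, -12)*(7*(-45)) + 182 = ((-12 + 1/19)/(-15 - 12))*(7*(-45)) + 182 = (-227/19/(-27))*(-315) + 182 = -1/27*(-227/19)*(-315) + 182 = (227/513)*(-315) + 182 = -7945/57 + 182 = 2429/57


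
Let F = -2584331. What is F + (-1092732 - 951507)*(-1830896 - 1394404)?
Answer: 6593281462369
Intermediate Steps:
F + (-1092732 - 951507)*(-1830896 - 1394404) = -2584331 + (-1092732 - 951507)*(-1830896 - 1394404) = -2584331 - 2044239*(-3225300) = -2584331 + 6593284046700 = 6593281462369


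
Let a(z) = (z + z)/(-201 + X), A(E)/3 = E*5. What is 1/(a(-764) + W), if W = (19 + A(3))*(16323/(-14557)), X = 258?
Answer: -829749/81789400 ≈ -0.010145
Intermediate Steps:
A(E) = 15*E (A(E) = 3*(E*5) = 3*(5*E) = 15*E)
a(z) = 2*z/57 (a(z) = (z + z)/(-201 + 258) = (2*z)/57 = (2*z)*(1/57) = 2*z/57)
W = -1044672/14557 (W = (19 + 15*3)*(16323/(-14557)) = (19 + 45)*(16323*(-1/14557)) = 64*(-16323/14557) = -1044672/14557 ≈ -71.764)
1/(a(-764) + W) = 1/((2/57)*(-764) - 1044672/14557) = 1/(-1528/57 - 1044672/14557) = 1/(-81789400/829749) = -829749/81789400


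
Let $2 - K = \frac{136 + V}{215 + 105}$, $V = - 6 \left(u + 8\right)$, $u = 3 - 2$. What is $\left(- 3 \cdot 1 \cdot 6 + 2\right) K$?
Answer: $- \frac{279}{10} \approx -27.9$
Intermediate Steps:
$u = 1$
$V = -54$ ($V = - 6 \left(1 + 8\right) = \left(-6\right) 9 = -54$)
$K = \frac{279}{160}$ ($K = 2 - \frac{136 - 54}{215 + 105} = 2 - \frac{82}{320} = 2 - 82 \cdot \frac{1}{320} = 2 - \frac{41}{160} = \frac{279}{160} \approx 1.7437$)
$\left(- 3 \cdot 1 \cdot 6 + 2\right) K = \left(- 3 \cdot 1 \cdot 6 + 2\right) \frac{279}{160} = \left(\left(-3\right) 6 + 2\right) \frac{279}{160} = \left(-18 + 2\right) \frac{279}{160} = \left(-16\right) \frac{279}{160} = - \frac{279}{10}$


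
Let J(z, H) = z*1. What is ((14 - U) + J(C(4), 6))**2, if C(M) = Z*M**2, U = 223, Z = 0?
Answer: 43681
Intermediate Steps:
C(M) = 0 (C(M) = 0*M**2 = 0)
J(z, H) = z
((14 - U) + J(C(4), 6))**2 = ((14 - 1*223) + 0)**2 = ((14 - 223) + 0)**2 = (-209 + 0)**2 = (-209)**2 = 43681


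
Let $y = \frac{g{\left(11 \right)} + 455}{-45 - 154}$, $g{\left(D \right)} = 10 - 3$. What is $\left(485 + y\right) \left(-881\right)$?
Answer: $- \frac{84622693}{199} \approx -4.2524 \cdot 10^{5}$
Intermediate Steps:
$g{\left(D \right)} = 7$
$y = - \frac{462}{199}$ ($y = \frac{7 + 455}{-45 - 154} = \frac{462}{-199} = 462 \left(- \frac{1}{199}\right) = - \frac{462}{199} \approx -2.3216$)
$\left(485 + y\right) \left(-881\right) = \left(485 - \frac{462}{199}\right) \left(-881\right) = \frac{96053}{199} \left(-881\right) = - \frac{84622693}{199}$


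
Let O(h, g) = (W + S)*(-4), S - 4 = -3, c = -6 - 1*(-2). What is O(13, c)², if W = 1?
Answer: 64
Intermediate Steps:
c = -4 (c = -6 + 2 = -4)
S = 1 (S = 4 - 3 = 1)
O(h, g) = -8 (O(h, g) = (1 + 1)*(-4) = 2*(-4) = -8)
O(13, c)² = (-8)² = 64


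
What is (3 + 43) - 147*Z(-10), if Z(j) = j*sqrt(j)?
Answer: 46 + 1470*I*sqrt(10) ≈ 46.0 + 4648.5*I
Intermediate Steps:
Z(j) = j**(3/2)
(3 + 43) - 147*Z(-10) = (3 + 43) - (-1470)*I*sqrt(10) = 46 - (-1470)*I*sqrt(10) = 46 + 1470*I*sqrt(10)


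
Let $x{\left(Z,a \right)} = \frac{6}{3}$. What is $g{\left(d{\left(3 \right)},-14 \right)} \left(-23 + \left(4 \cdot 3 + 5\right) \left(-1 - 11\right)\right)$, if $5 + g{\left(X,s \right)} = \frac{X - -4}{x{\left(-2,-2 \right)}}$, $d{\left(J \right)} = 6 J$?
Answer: $-1362$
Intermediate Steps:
$x{\left(Z,a \right)} = 2$ ($x{\left(Z,a \right)} = 6 \cdot \frac{1}{3} = 2$)
$g{\left(X,s \right)} = -3 + \frac{X}{2}$ ($g{\left(X,s \right)} = -5 + \frac{X - -4}{2} = -5 + \left(X + 4\right) \frac{1}{2} = -5 + \left(4 + X\right) \frac{1}{2} = -5 + \left(2 + \frac{X}{2}\right) = -3 + \frac{X}{2}$)
$g{\left(d{\left(3 \right)},-14 \right)} \left(-23 + \left(4 \cdot 3 + 5\right) \left(-1 - 11\right)\right) = \left(-3 + \frac{6 \cdot 3}{2}\right) \left(-23 + \left(4 \cdot 3 + 5\right) \left(-1 - 11\right)\right) = \left(-3 + \frac{1}{2} \cdot 18\right) \left(-23 + \left(12 + 5\right) \left(-12\right)\right) = \left(-3 + 9\right) \left(-23 + 17 \left(-12\right)\right) = 6 \left(-23 - 204\right) = 6 \left(-227\right) = -1362$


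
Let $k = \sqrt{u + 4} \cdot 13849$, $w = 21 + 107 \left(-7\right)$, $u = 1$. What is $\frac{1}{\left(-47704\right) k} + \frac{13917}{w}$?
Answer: $- \frac{13917}{728} - \frac{\sqrt{5}}{3303263480} \approx -19.117$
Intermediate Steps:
$w = -728$ ($w = 21 - 749 = -728$)
$k = 13849 \sqrt{5}$ ($k = \sqrt{1 + 4} \cdot 13849 = \sqrt{5} \cdot 13849 = 13849 \sqrt{5} \approx 30967.0$)
$\frac{1}{\left(-47704\right) k} + \frac{13917}{w} = \frac{1}{\left(-47704\right) 13849 \sqrt{5}} + \frac{13917}{-728} = - \frac{\frac{1}{69245} \sqrt{5}}{47704} + 13917 \left(- \frac{1}{728}\right) = - \frac{\sqrt{5}}{3303263480} - \frac{13917}{728} = - \frac{13917}{728} - \frac{\sqrt{5}}{3303263480}$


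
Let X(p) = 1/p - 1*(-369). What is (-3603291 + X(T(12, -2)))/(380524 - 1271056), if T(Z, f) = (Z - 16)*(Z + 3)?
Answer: 216175321/53431920 ≈ 4.0458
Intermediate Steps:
T(Z, f) = (-16 + Z)*(3 + Z)
X(p) = 369 + 1/p (X(p) = 1/p + 369 = 369 + 1/p)
(-3603291 + X(T(12, -2)))/(380524 - 1271056) = (-3603291 + (369 + 1/(-48 + 12² - 13*12)))/(380524 - 1271056) = (-3603291 + (369 + 1/(-48 + 144 - 156)))/(-890532) = (-3603291 + (369 + 1/(-60)))*(-1/890532) = (-3603291 + (369 - 1/60))*(-1/890532) = (-3603291 + 22139/60)*(-1/890532) = -216175321/60*(-1/890532) = 216175321/53431920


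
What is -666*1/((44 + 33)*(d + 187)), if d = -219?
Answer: 333/1232 ≈ 0.27029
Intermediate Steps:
-666*1/((44 + 33)*(d + 187)) = -666*1/((-219 + 187)*(44 + 33)) = -666/(77*(-32)) = -666/(-2464) = -666*(-1/2464) = 333/1232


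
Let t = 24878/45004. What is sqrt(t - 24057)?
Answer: 5*I*sqrt(487229662954)/22502 ≈ 155.1*I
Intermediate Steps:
t = 12439/22502 (t = 24878*(1/45004) = 12439/22502 ≈ 0.55280)
sqrt(t - 24057) = sqrt(12439/22502 - 24057) = sqrt(-541318175/22502) = 5*I*sqrt(487229662954)/22502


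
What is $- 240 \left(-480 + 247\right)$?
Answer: $55920$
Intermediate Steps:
$- 240 \left(-480 + 247\right) = \left(-240\right) \left(-233\right) = 55920$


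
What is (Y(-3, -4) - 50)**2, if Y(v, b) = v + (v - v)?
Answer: 2809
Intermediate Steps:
Y(v, b) = v (Y(v, b) = v + 0 = v)
(Y(-3, -4) - 50)**2 = (-3 - 50)**2 = (-53)**2 = 2809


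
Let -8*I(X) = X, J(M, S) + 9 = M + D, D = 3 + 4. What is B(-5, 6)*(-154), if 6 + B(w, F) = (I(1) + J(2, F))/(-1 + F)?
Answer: 18557/20 ≈ 927.85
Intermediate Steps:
D = 7
J(M, S) = -2 + M (J(M, S) = -9 + (M + 7) = -9 + (7 + M) = -2 + M)
I(X) = -X/8
B(w, F) = -6 - 1/(8*(-1 + F)) (B(w, F) = -6 + (-⅛*1 + (-2 + 2))/(-1 + F) = -6 + (-⅛ + 0)/(-1 + F) = -6 - 1/(8*(-1 + F)))
B(-5, 6)*(-154) = ((47 - 48*6)/(8*(-1 + 6)))*(-154) = ((⅛)*(47 - 288)/5)*(-154) = ((⅛)*(⅕)*(-241))*(-154) = -241/40*(-154) = 18557/20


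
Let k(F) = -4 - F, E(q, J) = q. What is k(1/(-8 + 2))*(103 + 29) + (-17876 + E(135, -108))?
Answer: -18247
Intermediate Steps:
k(1/(-8 + 2))*(103 + 29) + (-17876 + E(135, -108)) = (-4 - 1/(-8 + 2))*(103 + 29) + (-17876 + 135) = (-4 - 1/(-6))*132 - 17741 = (-4 - 1*(-⅙))*132 - 17741 = (-4 + ⅙)*132 - 17741 = -23/6*132 - 17741 = -506 - 17741 = -18247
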